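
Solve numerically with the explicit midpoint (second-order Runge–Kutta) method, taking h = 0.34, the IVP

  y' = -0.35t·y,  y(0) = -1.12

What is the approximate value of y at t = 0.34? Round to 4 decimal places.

Midpoint: k1 = f(t_n, y_n); k2 = f(t_n + h/2, y_n + (h/2)·k1); y_{n+1} = y_n + h·k2.
t=0.000000, y=-1.120000:
  k1 = f(0.000000, -1.120000) = 0.000000
  k2 = f(0.170000, -1.120000) = 0.066640
  y ← -1.120000 + 0.34·0.066640 = -1.097342
y(0.34) ≈ -1.0973

-1.0973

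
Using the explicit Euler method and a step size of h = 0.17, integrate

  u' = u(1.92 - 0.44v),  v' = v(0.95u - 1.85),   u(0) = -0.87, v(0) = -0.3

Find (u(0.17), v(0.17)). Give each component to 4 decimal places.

Euler on (u,v): u_{n+1} = u_n + h·u', v_{n+1} = v_n + h·v'.
0.000000: (-0.870000, -0.300000); f=(-1.785240, 0.802950) → (-1.173491, -0.163498)
(u(0.17), v(0.17)) ≈ (-1.1735, -0.1635)

-1.1735, -0.1635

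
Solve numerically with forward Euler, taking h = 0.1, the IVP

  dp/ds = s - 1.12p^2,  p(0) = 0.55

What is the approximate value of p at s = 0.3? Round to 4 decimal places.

0.4887

Euler: p_{n+1} = p_n + h·f(s_n, p_n).
s=0.000000, p=0.550000: f=-0.338800 → p ← 0.550000 + 0.1·(-0.338800) = 0.516120
s=0.100000, p=0.516120: f=-0.198345 → p ← 0.516120 + 0.1·(-0.198345) = 0.496285
s=0.200000, p=0.496285: f=-0.075855 → p ← 0.496285 + 0.1·(-0.075855) = 0.488700
p(0.3) ≈ 0.4887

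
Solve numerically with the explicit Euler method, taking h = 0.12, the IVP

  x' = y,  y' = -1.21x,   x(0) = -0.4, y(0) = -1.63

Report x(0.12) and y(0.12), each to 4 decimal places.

Euler on (x,y): x_{n+1} = x_n + h·x', y_{n+1} = y_n + h·y'.
0.000000: (-0.400000, -1.630000); f=(-1.630000, 0.484000) → (-0.595600, -1.571920)
(x(0.12), y(0.12)) ≈ (-0.5956, -1.5719)

-0.5956, -1.5719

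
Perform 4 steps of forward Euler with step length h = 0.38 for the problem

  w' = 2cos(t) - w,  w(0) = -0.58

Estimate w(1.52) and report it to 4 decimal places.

Euler: w_{n+1} = w_n + h·f(t_n, w_n).
t=0.000000, w=-0.580000: f=2.580000 → w ← -0.580000 + 0.38·2.580000 = 0.400400
t=0.380000, w=0.400400: f=1.456929 → w ← 0.400400 + 0.38·1.456929 = 0.954033
t=0.760000, w=0.954033: f=0.495639 → w ← 0.954033 + 0.38·0.495639 = 1.142376
t=1.140000, w=1.142376: f=-0.307187 → w ← 1.142376 + 0.38·(-0.307187) = 1.025645
w(1.52) ≈ 1.0256

1.0256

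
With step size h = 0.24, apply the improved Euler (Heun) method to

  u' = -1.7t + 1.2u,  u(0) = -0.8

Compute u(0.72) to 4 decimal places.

Heun: k1 = f(t_n, u_n); k2 = f(t_n + h, u_n + h·k1); u_{n+1} = u_n + (h/2)·(k1 + k2).
t=0.000000, u=-0.800000:
  k1 = f(0.000000, -0.800000) = -0.960000
  k2 = f(0.240000, -1.030400) = -1.644480
  u ← -0.800000 + (0.24/2)·(-0.960000 + (-1.644480)) = -1.112538
t=0.240000, u=-1.112538:
  k1 = f(0.240000, -1.112538) = -1.743045
  k2 = f(0.480000, -1.530868) = -2.653042
  u ← -1.112538 + (0.24/2)·(-1.743045 + (-2.653042)) = -1.640068
t=0.480000, u=-1.640068:
  k1 = f(0.480000, -1.640068) = -2.784082
  k2 = f(0.720000, -2.308248) = -3.993897
  u ← -1.640068 + (0.24/2)·(-2.784082 + (-3.993897)) = -2.453426
u(0.72) ≈ -2.4534

-2.4534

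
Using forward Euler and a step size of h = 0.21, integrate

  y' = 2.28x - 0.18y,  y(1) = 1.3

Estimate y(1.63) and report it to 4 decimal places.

2.8387

Euler: y_{n+1} = y_n + h·f(x_n, y_n).
x=1.000000, y=1.300000: f=2.046000 → y ← 1.300000 + 0.21·2.046000 = 1.729660
x=1.210000, y=1.729660: f=2.447461 → y ← 1.729660 + 0.21·2.447461 = 2.243627
x=1.420000, y=2.243627: f=2.833747 → y ← 2.243627 + 0.21·2.833747 = 2.838714
y(1.63) ≈ 2.8387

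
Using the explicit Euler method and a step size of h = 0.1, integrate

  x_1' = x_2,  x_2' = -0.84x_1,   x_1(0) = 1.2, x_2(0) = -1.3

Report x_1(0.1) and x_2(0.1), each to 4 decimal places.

1.0700, -1.4008

Euler on (x_1,x_2): x_1_{n+1} = x_1_n + h·x_1', x_2_{n+1} = x_2_n + h·x_2'.
0.000000: (1.200000, -1.300000); f=(-1.300000, -1.008000) → (1.070000, -1.400800)
(x_1(0.1), x_2(0.1)) ≈ (1.0700, -1.4008)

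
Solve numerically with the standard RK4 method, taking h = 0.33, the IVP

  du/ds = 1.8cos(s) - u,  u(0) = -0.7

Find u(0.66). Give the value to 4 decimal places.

0.4357

RK4: k1 = f(s_n, u_n); k2 = f(s_n + h/2, u_n + (h/2)·k1); k3 = f(s_n + h/2, u_n + (h/2)·k2); k4 = f(s_n + h, u_n + h·k3); u_{n+1} = u_n + (h/6)·(k1 + 2k2 + 2k3 + k4).
s=0.000000, u=-0.700000:
  k1 = f(0.000000, -0.700000) = 2.500000
  k2 = f(0.165000, -0.287500) = 2.063053
  k3 = f(0.165000, -0.359596) = 2.135149
  k4 = f(0.330000, 0.004599) = 1.698277
  u ← -0.700000 + (0.33/6)·(k1 + 2k2 + 2k3 + k4) = -0.007293
s=0.330000, u=-0.007293:
  k1 = f(0.330000, -0.007293) = 1.710169
  k2 = f(0.495000, 0.274885) = 1.309058
  k3 = f(0.495000, 0.208702) = 1.375242
  k4 = f(0.660000, 0.446537) = 0.975449
  u ← -0.007293 + (0.33/6)·(k1 + 2k2 + 2k3 + k4) = 0.435689
u(0.66) ≈ 0.4357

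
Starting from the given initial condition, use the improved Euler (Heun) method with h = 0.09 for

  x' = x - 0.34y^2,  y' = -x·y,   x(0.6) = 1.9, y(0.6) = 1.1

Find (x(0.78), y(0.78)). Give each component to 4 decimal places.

Heun on (x,y): k1 = f(t_n, state_n); k2 = f(t_n + h, state_n + h·k1); state_{n+1} = state_n + (h/2)·(k1 + k2).
0.600000: (1.900000, 1.100000)
  k1 = (1.488600, -2.090000)
  predictor → (2.033974, 0.911900)
  k2 = (1.751243, -1.854781)
  → (2.045793, 0.922485)
0.690000: (2.045793, 0.922485)
  k1 = (1.756460, -1.887213)
  predictor → (2.203874, 0.752636)
  k2 = (2.011278, -1.658715)
  → (2.215341, 0.762918)
(x(0.78), y(0.78)) ≈ (2.2153, 0.7629)

2.2153, 0.7629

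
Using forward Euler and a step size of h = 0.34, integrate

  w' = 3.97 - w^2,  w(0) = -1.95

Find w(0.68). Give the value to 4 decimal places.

Euler: w_{n+1} = w_n + h·f(t_n, w_n).
t=0.000000, w=-1.950000: f=0.167500 → w ← -1.950000 + 0.34·0.167500 = -1.893050
t=0.340000, w=-1.893050: f=0.386362 → w ← -1.893050 + 0.34·0.386362 = -1.761687
w(0.68) ≈ -1.7617

-1.7617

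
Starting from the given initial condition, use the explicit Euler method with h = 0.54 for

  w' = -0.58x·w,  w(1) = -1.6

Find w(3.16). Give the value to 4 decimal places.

-0.0356

Euler: w_{n+1} = w_n + h·f(x_n, w_n).
x=1.000000, w=-1.600000: f=0.928000 → w ← -1.600000 + 0.54·0.928000 = -1.098880
x=1.540000, w=-1.098880: f=0.981520 → w ← -1.098880 + 0.54·0.981520 = -0.568859
x=2.080000, w=-0.568859: f=0.686272 → w ← -0.568859 + 0.54·0.686272 = -0.198273
x=2.620000, w=-0.198273: f=0.301295 → w ← -0.198273 + 0.54·0.301295 = -0.035573
w(3.16) ≈ -0.0356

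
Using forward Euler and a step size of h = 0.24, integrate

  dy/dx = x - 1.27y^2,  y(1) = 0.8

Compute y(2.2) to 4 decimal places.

1.2066

Euler: y_{n+1} = y_n + h·f(x_n, y_n).
x=1.000000, y=0.800000: f=0.187200 → y ← 0.800000 + 0.24·0.187200 = 0.844928
x=1.240000, y=0.844928: f=0.333343 → y ← 0.844928 + 0.24·0.333343 = 0.924930
x=1.480000, y=0.924930: f=0.393520 → y ← 0.924930 + 0.24·0.393520 = 1.019375
x=1.720000, y=1.019375: f=0.400311 → y ← 1.019375 + 0.24·0.400311 = 1.115450
x=1.960000, y=1.115450: f=0.379831 → y ← 1.115450 + 0.24·0.379831 = 1.206609
y(2.2) ≈ 1.2066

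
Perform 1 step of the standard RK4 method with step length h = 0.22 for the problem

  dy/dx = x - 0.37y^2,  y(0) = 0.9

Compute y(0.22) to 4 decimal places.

RK4: k1 = f(x_n, y_n); k2 = f(x_n + h/2, y_n + (h/2)·k1); k3 = f(x_n + h/2, y_n + (h/2)·k2); k4 = f(x_n + h, y_n + h·k3); y_{n+1} = y_n + (h/6)·(k1 + 2k2 + 2k3 + k4).
x=0.000000, y=0.900000:
  k1 = f(0.000000, 0.900000) = -0.299700
  k2 = f(0.110000, 0.867033) = -0.168146
  k3 = f(0.110000, 0.881504) = -0.177508
  k4 = f(0.220000, 0.860948) = -0.054256
  y ← 0.900000 + (0.22/6)·(k1 + 2k2 + 2k3 + k4) = 0.861674
y(0.22) ≈ 0.8617

0.8617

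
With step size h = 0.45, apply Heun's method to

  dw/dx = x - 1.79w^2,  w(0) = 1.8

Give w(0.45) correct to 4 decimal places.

0.3322

Heun: k1 = f(x_n, w_n); k2 = f(x_n + h, w_n + h·k1); w_{n+1} = w_n + (h/2)·(k1 + k2).
x=0.000000, w=1.800000:
  k1 = f(0.000000, 1.800000) = -5.799600
  k2 = f(0.450000, -0.809820) = -0.723897
  w ← 1.800000 + (0.45/2)·(-5.799600 + (-0.723897)) = 0.332213
w(0.45) ≈ 0.3322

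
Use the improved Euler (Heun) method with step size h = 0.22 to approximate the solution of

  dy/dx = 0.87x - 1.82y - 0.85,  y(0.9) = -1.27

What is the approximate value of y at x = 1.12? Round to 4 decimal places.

-0.8540

Heun: k1 = f(x_n, y_n); k2 = f(x_n + h, y_n + h·k1); y_{n+1} = y_n + (h/2)·(k1 + k2).
x=0.900000, y=-1.270000:
  k1 = f(0.900000, -1.270000) = 2.244400
  k2 = f(1.120000, -0.776232) = 1.537142
  y ← -1.270000 + (0.22/2)·(2.244400 + 1.537142) = -0.854030
y(1.12) ≈ -0.8540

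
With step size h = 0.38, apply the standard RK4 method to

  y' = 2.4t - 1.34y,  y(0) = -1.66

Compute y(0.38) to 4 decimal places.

-0.8504

RK4: k1 = f(t_n, y_n); k2 = f(t_n + h/2, y_n + (h/2)·k1); k3 = f(t_n + h/2, y_n + (h/2)·k2); k4 = f(t_n + h, y_n + h·k3); y_{n+1} = y_n + (h/6)·(k1 + 2k2 + 2k3 + k4).
t=0.000000, y=-1.660000:
  k1 = f(0.000000, -1.660000) = 2.224400
  k2 = f(0.190000, -1.237364) = 2.114068
  k3 = f(0.190000, -1.258327) = 2.142158
  k4 = f(0.380000, -0.845980) = 2.045613
  y ← -1.660000 + (0.38/6)·(k1 + 2k2 + 2k3 + k4) = -0.850444
y(0.38) ≈ -0.8504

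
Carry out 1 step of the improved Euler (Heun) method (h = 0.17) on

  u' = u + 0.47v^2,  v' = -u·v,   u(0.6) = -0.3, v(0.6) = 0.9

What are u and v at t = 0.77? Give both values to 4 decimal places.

Heun on (u,v): k1 = f(t_n, state_n); k2 = f(t_n + h, state_n + h·k1); state_{n+1} = state_n + (h/2)·(k1 + k2).
0.600000: (-0.300000, 0.900000)
  k1 = (0.080700, 0.270000)
  predictor → (-0.286281, 0.945900)
  k2 = (0.134241, 0.270793)
  → (-0.281730, 0.945967)
(u(0.77), v(0.77)) ≈ (-0.2817, 0.9460)

-0.2817, 0.9460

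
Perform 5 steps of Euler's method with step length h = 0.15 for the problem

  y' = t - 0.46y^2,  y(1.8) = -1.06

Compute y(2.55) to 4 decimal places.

Euler: y_{n+1} = y_n + h·f(t_n, y_n).
t=1.800000, y=-1.060000: f=1.283144 → y ← -1.060000 + 0.15·1.283144 = -0.867528
t=1.950000, y=-0.867528: f=1.603801 → y ← -0.867528 + 0.15·1.603801 = -0.626958
t=2.100000, y=-0.626958: f=1.919185 → y ← -0.626958 + 0.15·1.919185 = -0.339080
t=2.250000, y=-0.339080: f=2.197111 → y ← -0.339080 + 0.15·2.197111 = -0.009514
t=2.400000, y=-0.009514: f=2.399958 → y ← -0.009514 + 0.15·2.399958 = 0.350480
y(2.55) ≈ 0.3505

0.3505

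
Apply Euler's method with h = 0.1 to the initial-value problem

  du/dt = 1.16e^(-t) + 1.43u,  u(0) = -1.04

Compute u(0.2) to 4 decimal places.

-1.1212

Euler: u_{n+1} = u_n + h·f(t_n, u_n).
t=0.000000, u=-1.040000: f=-0.327200 → u ← -1.040000 + 0.1·(-0.327200) = -1.072720
t=0.100000, u=-1.072720: f=-0.484378 → u ← -1.072720 + 0.1·(-0.484378) = -1.121158
u(0.2) ≈ -1.1212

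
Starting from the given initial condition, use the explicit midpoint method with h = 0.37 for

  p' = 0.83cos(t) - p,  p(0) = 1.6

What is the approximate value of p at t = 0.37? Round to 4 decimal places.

1.3626

Midpoint: k1 = f(t_n, p_n); k2 = f(t_n + h/2, p_n + (h/2)·k1); p_{n+1} = p_n + h·k2.
t=0.000000, p=1.600000:
  k1 = f(0.000000, 1.600000) = -0.770000
  k2 = f(0.185000, 1.457550) = -0.641713
  p ← 1.600000 + 0.37·(-0.641713) = 1.362566
p(0.37) ≈ 1.3626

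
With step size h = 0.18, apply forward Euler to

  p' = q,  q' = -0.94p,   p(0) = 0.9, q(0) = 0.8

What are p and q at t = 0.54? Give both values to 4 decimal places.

1.2454, 0.2747

Euler on (p,q): p_{n+1} = p_n + h·p', q_{n+1} = q_n + h·q'.
0.000000: (0.900000, 0.800000); f=(0.800000, -0.846000) → (1.044000, 0.647720)
0.180000: (1.044000, 0.647720); f=(0.647720, -0.981360) → (1.160590, 0.471075)
0.360000: (1.160590, 0.471075); f=(0.471075, -1.090954) → (1.245383, 0.274703)
(p(0.54), q(0.54)) ≈ (1.2454, 0.2747)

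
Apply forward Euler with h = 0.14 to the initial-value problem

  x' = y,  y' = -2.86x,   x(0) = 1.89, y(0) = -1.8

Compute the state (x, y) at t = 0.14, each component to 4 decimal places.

1.6380, -2.5568

Euler on (x,y): x_{n+1} = x_n + h·x', y_{n+1} = y_n + h·y'.
0.000000: (1.890000, -1.800000); f=(-1.800000, -5.405400) → (1.638000, -2.556756)
(x(0.14), y(0.14)) ≈ (1.6380, -2.5568)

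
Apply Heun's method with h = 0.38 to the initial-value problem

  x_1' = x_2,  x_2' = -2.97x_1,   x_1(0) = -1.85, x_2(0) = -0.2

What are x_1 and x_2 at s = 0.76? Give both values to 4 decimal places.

Heun on (x_1,x_2): k1 = f(s_n, state_n); k2 = f(s_n + h, state_n + h·k1); state_{n+1} = state_n + (h/2)·(k1 + k2).
0.000000: (-1.850000, -0.200000)
  k1 = (-0.200000, 5.494500)
  predictor → (-1.926000, 1.887910)
  k2 = (1.887910, 5.720220)
  → (-1.529297, 1.930797)
0.380000: (-1.529297, 1.930797)
  k1 = (1.930797, 4.542012)
  predictor → (-0.795594, 3.656762)
  k2 = (3.656762, 2.362915)
  → (-0.467661, 3.242733)
(x_1(0.76), x_2(0.76)) ≈ (-0.4677, 3.2427)

-0.4677, 3.2427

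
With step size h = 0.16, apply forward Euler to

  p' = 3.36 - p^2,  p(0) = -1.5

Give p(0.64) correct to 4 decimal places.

Euler: p_{n+1} = p_n + h·f(x_n, p_n).
x=0.000000, p=-1.500000: f=1.110000 → p ← -1.500000 + 0.16·1.110000 = -1.322400
x=0.160000, p=-1.322400: f=1.611258 → p ← -1.322400 + 0.16·1.611258 = -1.064599
x=0.320000, p=-1.064599: f=2.226630 → p ← -1.064599 + 0.16·2.226630 = -0.708338
x=0.480000, p=-0.708338: f=2.858257 → p ← -0.708338 + 0.16·2.858257 = -0.251017
p(0.64) ≈ -0.2510

-0.2510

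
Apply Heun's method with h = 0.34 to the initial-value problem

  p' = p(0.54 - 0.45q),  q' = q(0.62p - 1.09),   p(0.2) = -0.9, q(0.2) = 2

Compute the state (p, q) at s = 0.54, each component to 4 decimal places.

Heun on (p,q): k1 = f(s_n, state_n); k2 = f(s_n + h, state_n + h·k1); state_{n+1} = state_n + (h/2)·(k1 + k2).
0.200000: (-0.900000, 2.000000)
  k1 = (0.324000, -3.296000)
  predictor → (-0.789840, 0.879360)
  k2 = (-0.113964, -1.389126)
  → (-0.864294, 1.203529)
(p(0.54), q(0.54)) ≈ (-0.8643, 1.2035)

-0.8643, 1.2035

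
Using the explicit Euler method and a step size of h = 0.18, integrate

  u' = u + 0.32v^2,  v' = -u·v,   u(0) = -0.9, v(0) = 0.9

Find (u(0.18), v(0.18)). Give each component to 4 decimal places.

Euler on (u,v): u_{n+1} = u_n + h·u', v_{n+1} = v_n + h·v'.
0.000000: (-0.900000, 0.900000); f=(-0.640800, 0.810000) → (-1.015344, 1.045800)
(u(0.18), v(0.18)) ≈ (-1.0153, 1.0458)

-1.0153, 1.0458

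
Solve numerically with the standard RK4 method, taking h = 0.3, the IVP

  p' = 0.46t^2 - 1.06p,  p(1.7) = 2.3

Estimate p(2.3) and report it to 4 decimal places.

2.0666

RK4: k1 = f(t_n, p_n); k2 = f(t_n + h/2, p_n + (h/2)·k1); k3 = f(t_n + h/2, p_n + (h/2)·k2); k4 = f(t_n + h, p_n + h·k3); p_{n+1} = p_n + (h/6)·(k1 + 2k2 + 2k3 + k4).
t=1.700000, p=2.300000:
  k1 = f(1.700000, 2.300000) = -1.108600
  k2 = f(1.850000, 2.133710) = -0.687383
  k3 = f(1.850000, 2.196893) = -0.754356
  k4 = f(2.000000, 2.073693) = -0.358115
  p ← 2.300000 + (0.3/6)·(k1 + 2k2 + 2k3 + k4) = 2.082490
t=2.000000, p=2.082490:
  k1 = f(2.000000, 2.082490) = -0.367440
  k2 = f(2.150000, 2.027374) = -0.022667
  k3 = f(2.150000, 2.079090) = -0.077486
  k4 = f(2.300000, 2.059245) = 0.250601
  p ← 2.082490 + (0.3/6)·(k1 + 2k2 + 2k3 + k4) = 2.066633
p(2.3) ≈ 2.0666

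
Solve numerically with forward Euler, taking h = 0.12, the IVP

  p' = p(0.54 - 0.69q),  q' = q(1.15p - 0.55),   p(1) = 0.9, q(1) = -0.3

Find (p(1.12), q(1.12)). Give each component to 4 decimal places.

0.9807, -0.3175

Euler on (p,q): p_{n+1} = p_n + h·p', q_{n+1} = q_n + h·q'.
1.000000: (0.900000, -0.300000); f=(0.672300, -0.145500) → (0.980676, -0.317460)
(p(1.12), q(1.12)) ≈ (0.9807, -0.3175)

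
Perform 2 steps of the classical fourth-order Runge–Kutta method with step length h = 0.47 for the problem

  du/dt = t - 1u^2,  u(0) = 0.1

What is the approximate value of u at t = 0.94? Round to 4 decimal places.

0.4787

RK4: k1 = f(t_n, u_n); k2 = f(t_n + h/2, u_n + (h/2)·k1); k3 = f(t_n + h/2, u_n + (h/2)·k2); k4 = f(t_n + h, u_n + h·k3); u_{n+1} = u_n + (h/6)·(k1 + 2k2 + 2k3 + k4).
t=0.000000, u=0.100000:
  k1 = f(0.000000, 0.100000) = -0.010000
  k2 = f(0.235000, 0.097650) = 0.225464
  k3 = f(0.235000, 0.152984) = 0.211596
  k4 = f(0.470000, 0.199450) = 0.430220
  u ← 0.100000 + (0.47/6)·(k1 + 2k2 + 2k3 + k4) = 0.201390
t=0.470000, u=0.201390:
  k1 = f(0.470000, 0.201390) = 0.429442
  k2 = f(0.705000, 0.302309) = 0.613609
  k3 = f(0.705000, 0.345588) = 0.585569
  k4 = f(0.940000, 0.476607) = 0.712845
  u ← 0.201390 + (0.47/6)·(k1 + 2k2 + 2k3 + k4) = 0.478740
u(0.94) ≈ 0.4787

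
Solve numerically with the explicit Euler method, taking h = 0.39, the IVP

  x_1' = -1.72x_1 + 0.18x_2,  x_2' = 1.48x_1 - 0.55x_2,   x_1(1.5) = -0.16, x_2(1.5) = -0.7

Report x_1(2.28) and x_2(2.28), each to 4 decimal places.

Euler on (x_1,x_2): x_1_{n+1} = x_1_n + h·x_1', x_2_{n+1} = x_2_n + h·x_2'.
1.500000: (-0.160000, -0.700000); f=(0.149200, 0.148200) → (-0.101812, -0.642202)
1.890000: (-0.101812, -0.642202); f=(0.059520, 0.202529) → (-0.078599, -0.563216)
(x_1(2.28), x_2(2.28)) ≈ (-0.0786, -0.5632)

-0.0786, -0.5632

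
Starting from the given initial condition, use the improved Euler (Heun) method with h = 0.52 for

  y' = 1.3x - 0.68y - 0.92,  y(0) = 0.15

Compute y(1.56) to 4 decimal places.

Heun: k1 = f(x_n, y_n); k2 = f(x_n + h, y_n + h·k1); y_{n+1} = y_n + (h/2)·(k1 + k2).
x=0.000000, y=0.150000:
  k1 = f(0.000000, 0.150000) = -1.022000
  k2 = f(0.520000, -0.381440) = 0.015379
  y ← 0.150000 + (0.52/2)·(-1.022000 + 0.015379) = -0.111721
x=0.520000, y=-0.111721:
  k1 = f(0.520000, -0.111721) = -0.168029
  k2 = f(1.040000, -0.199097) = 0.567386
  y ← -0.111721 + (0.52/2)·(-0.168029 + 0.567386) = -0.007889
x=1.040000, y=-0.007889:
  k1 = f(1.040000, -0.007889) = 0.437364
  k2 = f(1.560000, 0.219541) = 0.958712
  y ← -0.007889 + (0.52/2)·(0.437364 + 0.958712) = 0.355091
y(1.56) ≈ 0.3551

0.3551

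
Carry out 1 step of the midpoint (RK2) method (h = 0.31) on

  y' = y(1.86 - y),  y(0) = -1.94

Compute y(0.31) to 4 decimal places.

-6.6633

Midpoint: k1 = f(x_n, y_n); k2 = f(x_n + h/2, y_n + (h/2)·k1); y_{n+1} = y_n + h·k2.
x=0.000000, y=-1.940000:
  k1 = f(0.000000, -1.940000) = -7.372000
  k2 = f(0.155000, -3.082660) = -15.236540
  y ← -1.940000 + 0.31·(-15.236540) = -6.663327
y(0.31) ≈ -6.6633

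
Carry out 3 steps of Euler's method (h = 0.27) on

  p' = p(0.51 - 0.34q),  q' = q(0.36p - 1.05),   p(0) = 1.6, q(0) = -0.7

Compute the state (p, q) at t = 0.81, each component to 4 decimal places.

2.7281, -0.5182

Euler on (p,q): p_{n+1} = p_n + h·p', q_{n+1} = q_n + h·q'.
0.000000: (1.600000, -0.700000); f=(1.196800, 0.331800) → (1.923136, -0.610414)
0.270000: (1.923136, -0.610414); f=(1.379928, 0.218327) → (2.295717, -0.551466)
0.540000: (2.295717, -0.551466); f=(1.601258, 0.123276) → (2.728056, -0.518181)
(p(0.81), q(0.81)) ≈ (2.7281, -0.5182)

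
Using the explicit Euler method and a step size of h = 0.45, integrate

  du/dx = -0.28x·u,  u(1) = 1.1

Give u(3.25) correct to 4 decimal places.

0.2723

Euler: u_{n+1} = u_n + h·f(x_n, u_n).
x=1.000000, u=1.100000: f=-0.308000 → u ← 1.100000 + 0.45·(-0.308000) = 0.961400
x=1.450000, u=0.961400: f=-0.390328 → u ← 0.961400 + 0.45·(-0.390328) = 0.785752
x=1.900000, u=0.785752: f=-0.418020 → u ← 0.785752 + 0.45·(-0.418020) = 0.597643
x=2.350000, u=0.597643: f=-0.393249 → u ← 0.597643 + 0.45·(-0.393249) = 0.420681
x=2.800000, u=0.420681: f=-0.329814 → u ← 0.420681 + 0.45·(-0.329814) = 0.272265
u(3.25) ≈ 0.2723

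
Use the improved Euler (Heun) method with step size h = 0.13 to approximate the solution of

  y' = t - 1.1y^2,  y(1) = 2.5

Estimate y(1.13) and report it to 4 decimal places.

1.9760

Heun: k1 = f(t_n, y_n); k2 = f(t_n + h, y_n + h·k1); y_{n+1} = y_n + (h/2)·(k1 + k2).
t=1.000000, y=2.500000:
  k1 = f(1.000000, 2.500000) = -5.875000
  k2 = f(1.130000, 1.736250) = -2.186020
  y ← 2.500000 + (0.13/2)·(-5.875000 + (-2.186020)) = 1.976034
y(1.13) ≈ 1.9760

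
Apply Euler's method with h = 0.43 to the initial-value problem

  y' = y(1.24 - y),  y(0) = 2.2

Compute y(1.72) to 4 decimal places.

Euler: y_{n+1} = y_n + h·f(t_n, y_n).
t=0.000000, y=2.200000: f=-2.112000 → y ← 2.200000 + 0.43·(-2.112000) = 1.291840
t=0.430000, y=1.291840: f=-0.066969 → y ← 1.291840 + 0.43·(-0.066969) = 1.263043
t=0.860000, y=1.263043: f=-0.029105 → y ← 1.263043 + 0.43·(-0.029105) = 1.250528
t=1.290000, y=1.250528: f=-0.013166 → y ← 1.250528 + 0.43·(-0.013166) = 1.244867
y(1.72) ≈ 1.2449

1.2449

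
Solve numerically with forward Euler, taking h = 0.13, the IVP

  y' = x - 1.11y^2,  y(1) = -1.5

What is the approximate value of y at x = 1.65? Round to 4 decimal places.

Euler: y_{n+1} = y_n + h·f(x_n, y_n).
x=1.000000, y=-1.500000: f=-1.497500 → y ← -1.500000 + 0.13·(-1.497500) = -1.694675
x=1.130000, y=-1.694675: f=-2.057835 → y ← -1.694675 + 0.13·(-2.057835) = -1.962194
x=1.260000, y=-1.962194: f=-3.013726 → y ← -1.962194 + 0.13·(-3.013726) = -2.353978
x=1.390000, y=-2.353978: f=-4.760745 → y ← -2.353978 + 0.13·(-4.760745) = -2.972875
x=1.520000, y=-2.972875: f=-8.290163 → y ← -2.972875 + 0.13·(-8.290163) = -4.050596
y(1.65) ≈ -4.0506

-4.0506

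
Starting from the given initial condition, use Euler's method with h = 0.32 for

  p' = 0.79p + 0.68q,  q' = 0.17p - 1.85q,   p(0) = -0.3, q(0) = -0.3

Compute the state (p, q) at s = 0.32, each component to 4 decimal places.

Euler on (p,q): p_{n+1} = p_n + h·p', q_{n+1} = q_n + h·q'.
0.000000: (-0.300000, -0.300000); f=(-0.441000, 0.504000) → (-0.441120, -0.138720)
(p(0.32), q(0.32)) ≈ (-0.4411, -0.1387)

-0.4411, -0.1387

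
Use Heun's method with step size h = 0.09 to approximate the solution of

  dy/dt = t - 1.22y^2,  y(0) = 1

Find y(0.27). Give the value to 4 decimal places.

0.7845

Heun: k1 = f(t_n, y_n); k2 = f(t_n + h, y_n + h·k1); y_{n+1} = y_n + (h/2)·(k1 + k2).
t=0.000000, y=1.000000:
  k1 = f(0.000000, 1.000000) = -1.220000
  k2 = f(0.090000, 0.890200) = -0.876796
  y ← 1.000000 + (0.09/2)·(-1.220000 + (-0.876796)) = 0.905644
t=0.090000, y=0.905644:
  k1 = f(0.090000, 0.905644) = -0.910633
  k2 = f(0.180000, 0.823687) = -0.647722
  y ← 0.905644 + (0.09/2)·(-0.910633 + (-0.647722)) = 0.835518
t=0.180000, y=0.835518:
  k1 = f(0.180000, 0.835518) = -0.671671
  k2 = f(0.270000, 0.775068) = -0.462891
  y ← 0.835518 + (0.09/2)·(-0.671671 + (-0.462891)) = 0.784463
y(0.27) ≈ 0.7845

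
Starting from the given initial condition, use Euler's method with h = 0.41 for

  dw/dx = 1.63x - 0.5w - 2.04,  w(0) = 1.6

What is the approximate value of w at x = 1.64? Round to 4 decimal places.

-0.3802

Euler: w_{n+1} = w_n + h·f(x_n, w_n).
x=0.000000, w=1.600000: f=-2.840000 → w ← 1.600000 + 0.41·(-2.840000) = 0.435600
x=0.410000, w=0.435600: f=-1.589500 → w ← 0.435600 + 0.41·(-1.589500) = -0.216095
x=0.820000, w=-0.216095: f=-0.595353 → w ← -0.216095 + 0.41·(-0.595353) = -0.460190
x=1.230000, w=-0.460190: f=0.194995 → w ← -0.460190 + 0.41·0.194995 = -0.380242
w(1.64) ≈ -0.3802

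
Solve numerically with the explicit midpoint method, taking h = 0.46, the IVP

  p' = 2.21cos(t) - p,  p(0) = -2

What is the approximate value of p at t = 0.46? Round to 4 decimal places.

Midpoint: k1 = f(t_n, p_n); k2 = f(t_n + h/2, p_n + (h/2)·k1); p_{n+1} = p_n + h·k2.
t=0.000000, p=-2.000000:
  k1 = f(0.000000, -2.000000) = 4.210000
  k2 = f(0.230000, -1.031700) = 3.183503
  p ← -2.000000 + 0.46·3.183503 = -0.535589
p(0.46) ≈ -0.5356

-0.5356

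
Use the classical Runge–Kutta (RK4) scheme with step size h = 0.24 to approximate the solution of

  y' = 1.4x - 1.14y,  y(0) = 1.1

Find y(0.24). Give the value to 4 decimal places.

RK4: k1 = f(x_n, y_n); k2 = f(x_n + h/2, y_n + (h/2)·k1); k3 = f(x_n + h/2, y_n + (h/2)·k2); k4 = f(x_n + h, y_n + h·k3); y_{n+1} = y_n + (h/6)·(k1 + 2k2 + 2k3 + k4).
x=0.000000, y=1.100000:
  k1 = f(0.000000, 1.100000) = -1.254000
  k2 = f(0.120000, 0.949520) = -0.914453
  k3 = f(0.120000, 0.990266) = -0.960903
  k4 = f(0.240000, 0.869383) = -0.655097
  y ← 1.100000 + (0.24/6)·(k1 + 2k2 + 2k3 + k4) = 0.873608
y(0.24) ≈ 0.8736

0.8736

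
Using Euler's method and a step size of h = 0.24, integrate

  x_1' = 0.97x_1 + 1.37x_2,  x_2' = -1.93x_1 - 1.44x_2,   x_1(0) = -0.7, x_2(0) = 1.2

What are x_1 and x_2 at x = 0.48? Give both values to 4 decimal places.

-0.2126, 0.9430

Euler on (x_1,x_2): x_1_{n+1} = x_1_n + h·x_1', x_2_{n+1} = x_2_n + h·x_2'.
0.000000: (-0.700000, 1.200000); f=(0.965000, -0.377000) → (-0.468400, 1.109520)
0.240000: (-0.468400, 1.109520); f=(1.065694, -0.693697) → (-0.212633, 0.943033)
(x_1(0.48), x_2(0.48)) ≈ (-0.2126, 0.9430)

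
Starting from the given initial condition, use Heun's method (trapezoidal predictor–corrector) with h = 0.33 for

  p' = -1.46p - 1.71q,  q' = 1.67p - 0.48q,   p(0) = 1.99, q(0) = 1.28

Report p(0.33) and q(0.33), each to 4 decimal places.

Heun on (p,q): k1 = f(t_n, state_n); k2 = f(t_n + h, state_n + h·k1); state_{n+1} = state_n + (h/2)·(k1 + k2).
0.000000: (1.990000, 1.280000)
  k1 = (-5.094200, 2.708900)
  predictor → (0.308914, 2.173937)
  k2 = (-4.168447, -0.527603)
  → (0.461663, 1.639914)
(p(0.33), q(0.33)) ≈ (0.4617, 1.6399)

0.4617, 1.6399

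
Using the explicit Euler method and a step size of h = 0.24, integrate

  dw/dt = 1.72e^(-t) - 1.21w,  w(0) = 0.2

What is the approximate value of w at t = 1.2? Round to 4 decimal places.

Euler: w_{n+1} = w_n + h·f(t_n, w_n).
t=0.000000, w=0.200000: f=1.478000 → w ← 0.200000 + 0.24·1.478000 = 0.554720
t=0.240000, w=0.554720: f=0.681789 → w ← 0.554720 + 0.24·0.681789 = 0.718349
t=0.480000, w=0.718349: f=0.195105 → w ← 0.718349 + 0.24·0.195105 = 0.765174
t=0.720000, w=0.765174: f=-0.088647 → w ← 0.765174 + 0.24·(-0.088647) = 0.743899
t=0.960000, w=0.743899: f=-0.241542 → w ← 0.743899 + 0.24·(-0.241542) = 0.685929
w(1.2) ≈ 0.6859

0.6859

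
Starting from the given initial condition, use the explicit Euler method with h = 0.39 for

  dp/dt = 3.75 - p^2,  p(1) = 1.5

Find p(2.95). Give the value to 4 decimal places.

1.9471

Euler: p_{n+1} = p_n + h·f(t_n, p_n).
t=1.000000, p=1.500000: f=1.500000 → p ← 1.500000 + 0.39·1.500000 = 2.085000
t=1.390000, p=2.085000: f=-0.597225 → p ← 2.085000 + 0.39·(-0.597225) = 1.852082
t=1.780000, p=1.852082: f=0.319791 → p ← 1.852082 + 0.39·0.319791 = 1.976801
t=2.170000, p=1.976801: f=-0.157742 → p ← 1.976801 + 0.39·(-0.157742) = 1.915282
t=2.560000, p=1.915282: f=0.081696 → p ← 1.915282 + 0.39·0.081696 = 1.947143
p(2.95) ≈ 1.9471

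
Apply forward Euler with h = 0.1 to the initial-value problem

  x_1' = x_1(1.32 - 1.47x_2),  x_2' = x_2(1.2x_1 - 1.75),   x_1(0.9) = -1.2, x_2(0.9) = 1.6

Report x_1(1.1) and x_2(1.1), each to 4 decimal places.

Euler on (x_1,x_2): x_1_{n+1} = x_1_n + h·x_1', x_2_{n+1} = x_2_n + h·x_2'.
0.900000: (-1.200000, 1.600000); f=(1.238400, -5.104000) → (-1.076160, 1.089600)
1.000000: (-1.076160, 1.089600); f=(0.303167, -3.313901) → (-1.045843, 0.758210)
(x_1(1.1), x_2(1.1)) ≈ (-1.0458, 0.7582)

-1.0458, 0.7582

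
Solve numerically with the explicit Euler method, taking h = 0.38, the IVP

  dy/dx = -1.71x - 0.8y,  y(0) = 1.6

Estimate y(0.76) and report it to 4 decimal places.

0.5281

Euler: y_{n+1} = y_n + h·f(x_n, y_n).
x=0.000000, y=1.600000: f=-1.280000 → y ← 1.600000 + 0.38·(-1.280000) = 1.113600
x=0.380000, y=1.113600: f=-1.540680 → y ← 1.113600 + 0.38·(-1.540680) = 0.528142
y(0.76) ≈ 0.5281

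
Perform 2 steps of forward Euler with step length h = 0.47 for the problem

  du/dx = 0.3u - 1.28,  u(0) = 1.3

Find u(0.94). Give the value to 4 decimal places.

Euler: u_{n+1} = u_n + h·f(x_n, u_n).
x=0.000000, u=1.300000: f=-0.890000 → u ← 1.300000 + 0.47·(-0.890000) = 0.881700
x=0.470000, u=0.881700: f=-1.015490 → u ← 0.881700 + 0.47·(-1.015490) = 0.404420
u(0.94) ≈ 0.4044

0.4044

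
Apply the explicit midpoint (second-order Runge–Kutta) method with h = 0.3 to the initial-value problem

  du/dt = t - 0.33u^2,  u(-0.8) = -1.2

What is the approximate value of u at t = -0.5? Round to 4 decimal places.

Midpoint: k1 = f(t_n, u_n); k2 = f(t_n + h/2, u_n + (h/2)·k1); u_{n+1} = u_n + h·k2.
t=-0.800000, u=-1.200000:
  k1 = f(-0.800000, -1.200000) = -1.275200
  k2 = f(-0.650000, -1.391280) = -1.288768
  u ← -1.200000 + 0.3·(-1.288768) = -1.586630
u(-0.5) ≈ -1.5866

-1.5866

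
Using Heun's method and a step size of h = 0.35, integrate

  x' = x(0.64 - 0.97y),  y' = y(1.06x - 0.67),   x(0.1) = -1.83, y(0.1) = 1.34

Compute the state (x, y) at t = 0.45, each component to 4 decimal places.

-1.7486, 0.6841

Heun on (x,y): k1 = f(t_n, state_n); k2 = f(t_n + h, state_n + h·k1); state_{n+1} = state_n + (h/2)·(k1 + k2).
0.100000: (-1.830000, 1.340000)
  k1 = (1.207434, -3.497132)
  predictor → (-1.407398, 0.116004)
  k2 = (-0.742369, -0.250782)
  → (-1.748614, 0.684115)
(x(0.45), y(0.45)) ≈ (-1.7486, 0.6841)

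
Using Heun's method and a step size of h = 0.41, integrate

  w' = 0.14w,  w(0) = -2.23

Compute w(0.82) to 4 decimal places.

Heun: k1 = f(t_n, w_n); k2 = f(t_n + h, w_n + h·k1); w_{n+1} = w_n + (h/2)·(k1 + k2).
t=0.000000, w=-2.230000:
  k1 = f(0.000000, -2.230000) = -0.312200
  k2 = f(0.410000, -2.358002) = -0.330120
  w ← -2.230000 + (0.41/2)·(-0.312200 + (-0.330120)) = -2.361676
t=0.410000, w=-2.361676:
  k1 = f(0.410000, -2.361676) = -0.330635
  k2 = f(0.820000, -2.497236) = -0.349613
  w ← -2.361676 + (0.41/2)·(-0.330635 + (-0.349613)) = -2.501126
w(0.82) ≈ -2.5011

-2.5011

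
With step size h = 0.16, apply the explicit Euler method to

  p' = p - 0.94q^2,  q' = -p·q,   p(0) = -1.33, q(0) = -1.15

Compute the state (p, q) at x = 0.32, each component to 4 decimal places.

-2.3129, -1.7834

Euler on (p,q): p_{n+1} = p_n + h·p', q_{n+1} = q_n + h·q'.
0.000000: (-1.330000, -1.150000); f=(-2.573150, -1.529500) → (-1.741704, -1.394720)
0.160000: (-1.741704, -1.394720); f=(-3.570233, -2.429189) → (-2.312941, -1.783390)
(p(0.32), q(0.32)) ≈ (-2.3129, -1.7834)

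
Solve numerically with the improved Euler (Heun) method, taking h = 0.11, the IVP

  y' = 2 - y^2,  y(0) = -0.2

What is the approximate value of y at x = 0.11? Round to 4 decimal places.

Heun: k1 = f(x_n, y_n); k2 = f(x_n + h, y_n + h·k1); y_{n+1} = y_n + (h/2)·(k1 + k2).
x=0.000000, y=-0.200000:
  k1 = f(0.000000, -0.200000) = 1.960000
  k2 = f(0.110000, 0.015600) = 1.999757
  y ← -0.200000 + (0.11/2)·(1.960000 + 1.999757) = 0.017787
y(0.11) ≈ 0.0178

0.0178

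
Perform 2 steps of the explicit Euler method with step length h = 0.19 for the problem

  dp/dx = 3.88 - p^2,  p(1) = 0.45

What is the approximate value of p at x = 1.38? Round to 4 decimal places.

1.6352

Euler: p_{n+1} = p_n + h·f(x_n, p_n).
x=1.000000, p=0.450000: f=3.677500 → p ← 0.450000 + 0.19·3.677500 = 1.148725
x=1.190000, p=1.148725: f=2.560431 → p ← 1.148725 + 0.19·2.560431 = 1.635207
p(1.38) ≈ 1.6352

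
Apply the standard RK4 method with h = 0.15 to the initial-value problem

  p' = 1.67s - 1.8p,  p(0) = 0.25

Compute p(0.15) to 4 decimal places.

RK4: k1 = f(s_n, p_n); k2 = f(s_n + h/2, p_n + (h/2)·k1); k3 = f(s_n + h/2, p_n + (h/2)·k2); k4 = f(s_n + h, p_n + h·k3); p_{n+1} = p_n + (h/6)·(k1 + 2k2 + 2k3 + k4).
s=0.000000, p=0.250000:
  k1 = f(0.000000, 0.250000) = -0.450000
  k2 = f(0.075000, 0.216250) = -0.264000
  k3 = f(0.075000, 0.230200) = -0.289110
  k4 = f(0.150000, 0.206633) = -0.121440
  p ← 0.250000 + (0.15/6)·(k1 + 2k2 + 2k3 + k4) = 0.208058
p(0.15) ≈ 0.2081

0.2081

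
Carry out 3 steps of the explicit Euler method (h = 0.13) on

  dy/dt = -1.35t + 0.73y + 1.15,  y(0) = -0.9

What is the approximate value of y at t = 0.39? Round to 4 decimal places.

-0.7595

Euler: y_{n+1} = y_n + h·f(t_n, y_n).
t=0.000000, y=-0.900000: f=0.493000 → y ← -0.900000 + 0.13·0.493000 = -0.835910
t=0.130000, y=-0.835910: f=0.364286 → y ← -0.835910 + 0.13·0.364286 = -0.788553
t=0.260000, y=-0.788553: f=0.223356 → y ← -0.788553 + 0.13·0.223356 = -0.759517
y(0.39) ≈ -0.7595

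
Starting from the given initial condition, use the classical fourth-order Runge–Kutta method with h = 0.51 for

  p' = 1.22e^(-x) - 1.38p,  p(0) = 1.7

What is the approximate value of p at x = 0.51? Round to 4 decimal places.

1.1810

RK4: k1 = f(x_n, p_n); k2 = f(x_n + h/2, p_n + (h/2)·k1); k3 = f(x_n + h/2, p_n + (h/2)·k2); k4 = f(x_n + h, p_n + h·k3); p_{n+1} = p_n + (h/6)·(k1 + 2k2 + 2k3 + k4).
x=0.000000, p=1.700000:
  k1 = f(0.000000, 1.700000) = -1.126000
  k2 = f(0.255000, 1.412870) = -1.004362
  k3 = f(0.255000, 1.443888) = -1.047167
  k4 = f(0.510000, 1.165945) = -0.876399
  p ← 1.700000 + (0.51/6)·(k1 + 2k2 + 2k3 + k4) = 1.181036
p(0.51) ≈ 1.1810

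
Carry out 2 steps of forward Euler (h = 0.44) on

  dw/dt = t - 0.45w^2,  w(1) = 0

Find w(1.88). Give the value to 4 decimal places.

1.0353

Euler: w_{n+1} = w_n + h·f(t_n, w_n).
t=1.000000, w=0.000000: f=1.000000 → w ← 0.000000 + 0.44·1.000000 = 0.440000
t=1.440000, w=0.440000: f=1.352880 → w ← 0.440000 + 0.44·1.352880 = 1.035267
w(1.88) ≈ 1.0353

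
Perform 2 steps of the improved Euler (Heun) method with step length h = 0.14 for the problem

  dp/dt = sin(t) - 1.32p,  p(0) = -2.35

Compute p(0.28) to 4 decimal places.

Heun: k1 = f(t_n, p_n); k2 = f(t_n + h, p_n + h·k1); p_{n+1} = p_n + (h/2)·(k1 + k2).
t=0.000000, p=-2.350000:
  k1 = f(0.000000, -2.350000) = 3.102000
  k2 = f(0.140000, -1.915720) = 2.668294
  p ← -2.350000 + (0.14/2)·(3.102000 + 2.668294) = -1.946079
t=0.140000, p=-1.946079:
  k1 = f(0.140000, -1.946079) = 2.708368
  k2 = f(0.280000, -1.566908) = 2.344674
  p ← -1.946079 + (0.14/2)·(2.708368 + 2.344674) = -1.592367
p(0.28) ≈ -1.5924

-1.5924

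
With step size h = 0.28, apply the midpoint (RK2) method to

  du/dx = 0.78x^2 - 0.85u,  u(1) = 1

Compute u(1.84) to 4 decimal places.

Midpoint: k1 = f(x_n, u_n); k2 = f(x_n + h/2, u_n + (h/2)·k1); u_{n+1} = u_n + h·k2.
x=1.000000, u=1.000000:
  k1 = f(1.000000, 1.000000) = -0.070000
  k2 = f(1.140000, 0.990200) = 0.172018
  u ← 1.000000 + 0.28·0.172018 = 1.048165
x=1.280000, u=1.048165:
  k1 = f(1.280000, 1.048165) = 0.387012
  k2 = f(1.420000, 1.102347) = 0.635797
  u ← 1.048165 + 0.28·0.635797 = 1.226188
x=1.560000, u=1.226188:
  k1 = f(1.560000, 1.226188) = 0.855948
  k2 = f(1.700000, 1.346021) = 1.110082
  u ← 1.226188 + 0.28·1.110082 = 1.537011
u(1.84) ≈ 1.5370

1.5370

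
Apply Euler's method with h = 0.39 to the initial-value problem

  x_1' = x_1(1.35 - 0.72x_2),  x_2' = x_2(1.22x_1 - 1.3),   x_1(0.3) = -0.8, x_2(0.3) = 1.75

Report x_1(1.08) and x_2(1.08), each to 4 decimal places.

Euler on (x_1,x_2): x_1_{n+1} = x_1_n + h·x_1', x_2_{n+1} = x_2_n + h·x_2'.
0.300000: (-0.800000, 1.750000); f=(-0.072000, -3.983000) → (-0.828080, 0.196630)
0.690000: (-0.828080, 0.196630); f=(-1.000674, -0.454266) → (-1.218343, 0.019466)
(x_1(1.08), x_2(1.08)) ≈ (-1.2183, 0.0195)

-1.2183, 0.0195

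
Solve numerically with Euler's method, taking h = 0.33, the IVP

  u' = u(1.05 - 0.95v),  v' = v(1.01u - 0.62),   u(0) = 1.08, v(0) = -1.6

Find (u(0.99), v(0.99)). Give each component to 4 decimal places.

Euler on (u,v): u_{n+1} = u_n + h·u', v_{n+1} = v_n + h·v'.
0.000000: (1.080000, -1.600000); f=(2.775600, -0.753280) → (1.995948, -1.848582)
0.330000: (1.995948, -1.848582); f=(5.600936, -2.580450) → (3.844257, -2.700131)
0.660000: (3.844257, -2.700131); f=(13.897467, -8.809716) → (8.430421, -5.607337)
(u(0.99), v(0.99)) ≈ (8.4304, -5.6073)

8.4304, -5.6073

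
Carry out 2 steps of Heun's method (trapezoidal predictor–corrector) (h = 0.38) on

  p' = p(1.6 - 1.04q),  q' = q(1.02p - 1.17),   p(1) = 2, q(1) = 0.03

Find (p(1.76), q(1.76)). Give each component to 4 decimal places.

6.1832, 0.1593

Heun on (p,q): k1 = f(x_n, state_n); k2 = f(x_n + h, state_n + h·k1); state_{n+1} = state_n + (h/2)·(k1 + k2).
1.000000: (2.000000, 0.030000)
  k1 = (3.137600, 0.026100)
  predictor → (3.192288, 0.039918)
  k2 = (4.975134, 0.083274)
  → (3.541419, 0.050781)
1.380000: (3.541419, 0.050781)
  k1 = (5.479240, 0.124020)
  predictor → (5.623531, 0.097909)
  k2 = (8.425033, 0.447051)
  → (6.183231, 0.159285)
(p(1.76), q(1.76)) ≈ (6.1832, 0.1593)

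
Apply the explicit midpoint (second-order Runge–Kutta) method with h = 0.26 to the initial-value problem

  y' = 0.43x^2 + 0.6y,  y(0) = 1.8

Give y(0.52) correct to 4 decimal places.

2.4761

Midpoint: k1 = f(x_n, y_n); k2 = f(x_n + h/2, y_n + (h/2)·k1); y_{n+1} = y_n + h·k2.
x=0.000000, y=1.800000:
  k1 = f(0.000000, 1.800000) = 1.080000
  k2 = f(0.130000, 1.940400) = 1.171507
  y ← 1.800000 + 0.26·1.171507 = 2.104592
x=0.260000, y=2.104592:
  k1 = f(0.260000, 2.104592) = 1.291823
  k2 = f(0.390000, 2.272529) = 1.428920
  y ← 2.104592 + 0.26·1.428920 = 2.476111
y(0.52) ≈ 2.4761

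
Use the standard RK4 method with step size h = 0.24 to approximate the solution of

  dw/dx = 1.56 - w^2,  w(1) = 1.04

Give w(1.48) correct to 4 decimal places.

RK4: k1 = f(x_n, w_n); k2 = f(x_n + h/2, w_n + (h/2)·k1); k3 = f(x_n + h/2, w_n + (h/2)·k2); k4 = f(x_n + h, w_n + h·k3); w_{n+1} = w_n + (h/6)·(k1 + 2k2 + 2k3 + k4).
x=1.000000, w=1.040000:
  k1 = f(1.000000, 1.040000) = 0.478400
  k2 = f(1.120000, 1.097408) = 0.355696
  k3 = f(1.120000, 1.082683) = 0.387796
  k4 = f(1.240000, 1.133071) = 0.276150
  w ← 1.040000 + (0.24/6)·(k1 + 2k2 + 2k3 + k4) = 1.129661
x=1.240000, w=1.129661:
  k1 = f(1.240000, 1.129661) = 0.283865
  k2 = f(1.360000, 1.163725) = 0.205744
  k3 = f(1.360000, 1.154351) = 0.227475
  k4 = f(1.480000, 1.184255) = 0.157539
  w ← 1.129661 + (0.24/6)·(k1 + 2k2 + 2k3 + k4) = 1.181975
w(1.48) ≈ 1.1820

1.1820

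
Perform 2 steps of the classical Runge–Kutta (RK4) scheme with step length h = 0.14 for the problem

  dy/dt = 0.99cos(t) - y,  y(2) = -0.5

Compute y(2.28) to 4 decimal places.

RK4: k1 = f(t_n, y_n); k2 = f(t_n + h/2, y_n + (h/2)·k1); k3 = f(t_n + h/2, y_n + (h/2)·k2); k4 = f(t_n + h, y_n + h·k3); y_{n+1} = y_n + (h/6)·(k1 + 2k2 + 2k3 + k4).
t=2.000000, y=-0.500000:
  k1 = f(2.000000, -0.500000) = 0.088015
  k2 = f(2.070000, -0.493839) = 0.019900
  k3 = f(2.070000, -0.498607) = 0.024668
  k4 = f(2.140000, -0.496547) = -0.037025
  y ← -0.500000 + (0.14/6)·(k1 + 2k2 + 2k3 + k4) = -0.496730
t=2.140000, y=-0.496730:
  k1 = f(2.140000, -0.496730) = -0.036841
  k2 = f(2.210000, -0.499309) = -0.091282
  k3 = f(2.210000, -0.503120) = -0.087471
  k4 = f(2.280000, -0.508976) = -0.135741
  y ← -0.496730 + (0.14/6)·(k1 + 2k2 + 2k3 + k4) = -0.509099
y(2.28) ≈ -0.5091

-0.5091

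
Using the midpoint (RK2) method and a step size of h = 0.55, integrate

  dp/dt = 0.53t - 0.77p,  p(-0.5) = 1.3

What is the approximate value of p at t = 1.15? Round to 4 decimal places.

0.6480

Midpoint: k1 = f(t_n, p_n); k2 = f(t_n + h/2, p_n + (h/2)·k1); p_{n+1} = p_n + h·k2.
t=-0.500000, p=1.300000:
  k1 = f(-0.500000, 1.300000) = -1.266000
  k2 = f(-0.225000, 0.951850) = -0.852175
  p ← 1.300000 + 0.55·(-0.852175) = 0.831304
t=0.050000, p=0.831304:
  k1 = f(0.050000, 0.831304) = -0.613604
  k2 = f(0.325000, 0.662563) = -0.337923
  p ← 0.831304 + 0.55·(-0.337923) = 0.645446
t=0.600000, p=0.645446:
  k1 = f(0.600000, 0.645446) = -0.178994
  k2 = f(0.875000, 0.596223) = 0.004658
  p ← 0.645446 + 0.55·0.004658 = 0.648008
p(1.15) ≈ 0.6480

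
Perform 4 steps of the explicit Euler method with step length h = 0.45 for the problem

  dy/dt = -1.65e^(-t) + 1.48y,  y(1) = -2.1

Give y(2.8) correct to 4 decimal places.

-18.1801

Euler: y_{n+1} = y_n + h·f(t_n, y_n).
t=1.000000, y=-2.100000: f=-3.715001 → y ← -2.100000 + 0.45·(-3.715001) = -3.771750
t=1.450000, y=-3.771750: f=-5.969232 → y ← -3.771750 + 0.45·(-5.969232) = -6.457905
t=1.900000, y=-6.457905: f=-9.804487 → y ← -6.457905 + 0.45·(-9.804487) = -10.869924
t=2.350000, y=-10.869924: f=-16.244847 → y ← -10.869924 + 0.45·(-16.244847) = -18.180105
y(2.8) ≈ -18.1801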